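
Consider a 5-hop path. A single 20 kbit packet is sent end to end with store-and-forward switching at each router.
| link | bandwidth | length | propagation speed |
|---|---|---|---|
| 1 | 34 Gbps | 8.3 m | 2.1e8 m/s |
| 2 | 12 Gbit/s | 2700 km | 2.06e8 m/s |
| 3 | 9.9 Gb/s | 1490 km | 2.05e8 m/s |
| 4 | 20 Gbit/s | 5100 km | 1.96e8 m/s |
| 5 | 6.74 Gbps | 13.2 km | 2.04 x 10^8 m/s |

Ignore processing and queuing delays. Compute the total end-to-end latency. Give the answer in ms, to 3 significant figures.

46.5 ms

L = 20000 bits.
Transmission delays (L/R per hop): 0.000588235, 0.00166667, 0.0020202, 0.001, 0.00296736 ms; sum = 0.00824246 ms.
Propagation delays (d/s per hop): 3.95238e-05, 13.1068, 7.26829, 26.0204, 0.0647059 ms; sum = 46.4602 ms.
End-to-end = 46.5 ms.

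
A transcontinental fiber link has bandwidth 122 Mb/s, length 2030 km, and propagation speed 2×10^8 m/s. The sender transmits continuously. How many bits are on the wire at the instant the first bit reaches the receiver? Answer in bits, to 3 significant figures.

Propagation delay = 2030000 / 200000000 = 0.01015 s.
BDP = R × t_prop = 122000000 × 0.01015 = 1238300 bits.

1240000 bits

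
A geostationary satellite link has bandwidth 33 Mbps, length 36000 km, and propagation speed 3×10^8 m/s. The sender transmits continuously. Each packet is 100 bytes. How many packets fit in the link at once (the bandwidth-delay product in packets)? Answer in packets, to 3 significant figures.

4950 packets

Propagation delay = 36000000 / 300000000 = 0.12 s.
BDP = R × t_prop = 33000000 × 0.12 = 3960000 bits.
In packets of 800 bits: 4950 packets.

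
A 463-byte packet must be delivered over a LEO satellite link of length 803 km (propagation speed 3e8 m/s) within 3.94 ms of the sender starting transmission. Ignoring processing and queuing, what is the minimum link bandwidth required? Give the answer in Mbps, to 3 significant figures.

2.93 Mbps

L = 3704 bits.
Propagation delay = 803000 / 300000000 = 2.67667 ms.
Transmission budget = 3.94 − 2.67667 = 1.26333 ms.
R ≥ L / t_tx = 3704 bits / 0.00126333 s = 2.93 Mbps.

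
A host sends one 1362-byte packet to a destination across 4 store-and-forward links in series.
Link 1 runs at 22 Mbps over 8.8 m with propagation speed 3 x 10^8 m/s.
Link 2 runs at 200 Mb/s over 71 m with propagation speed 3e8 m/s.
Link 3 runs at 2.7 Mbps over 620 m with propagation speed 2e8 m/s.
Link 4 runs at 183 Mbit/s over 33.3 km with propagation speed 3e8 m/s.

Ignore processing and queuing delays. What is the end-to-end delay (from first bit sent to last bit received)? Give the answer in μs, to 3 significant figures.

4760 μs

L = 1362 × 8 = 10896 bits.
Transmission delays (L/R per hop): 495.273, 54.48, 4035.56, 59.541 μs; sum = 4644.85 μs.
Propagation delays (d/s per hop): 0.0293333, 0.236667, 3.1, 111 μs; sum = 114.366 μs.
End-to-end = 4760 μs.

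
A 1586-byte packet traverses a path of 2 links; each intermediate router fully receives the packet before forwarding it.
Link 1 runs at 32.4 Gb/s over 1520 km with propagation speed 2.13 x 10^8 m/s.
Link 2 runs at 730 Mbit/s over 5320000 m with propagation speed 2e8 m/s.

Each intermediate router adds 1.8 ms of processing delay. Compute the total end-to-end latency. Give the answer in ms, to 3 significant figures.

L = 1586 × 8 = 12688 bits.
Transmission delays (L/R per hop): 0.000391605, 0.0173808 ms; sum = 0.0177724 ms.
Propagation delays (d/s per hop): 7.13615, 26.6 ms; sum = 33.7362 ms.
Processing at 1 router(s): 1 × 1.8 ms = 1.8 ms.
End-to-end = 35.6 ms.

35.6 ms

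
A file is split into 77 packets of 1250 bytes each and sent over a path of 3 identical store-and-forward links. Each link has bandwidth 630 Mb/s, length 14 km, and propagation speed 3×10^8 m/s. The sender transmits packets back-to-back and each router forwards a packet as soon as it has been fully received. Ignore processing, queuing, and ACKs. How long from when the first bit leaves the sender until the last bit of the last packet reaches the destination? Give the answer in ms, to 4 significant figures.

Per-hop transmission t_tx = L/R = 10000/630000000 = 0.015873 ms.
Per-hop propagation t_prop = 14000/300000000 = 0.0466667 ms.
Pipeline fill: first packet needs 3·t_tx to clear all hops; remaining 76 packets each add one t_tx.
Total = (3+77-1)·t_tx + 3·t_prop = 79·0.015873 + 3·0.0466667 = 1.394 ms.

1.394 ms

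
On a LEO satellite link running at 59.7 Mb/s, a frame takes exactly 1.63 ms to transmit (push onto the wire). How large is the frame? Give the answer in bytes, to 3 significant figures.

L = R × t_tx = 59700000 b/s × 0.00163 s = 97311 bits.
In bytes: 97311 / 8 = 12200 bytes.

12200 bytes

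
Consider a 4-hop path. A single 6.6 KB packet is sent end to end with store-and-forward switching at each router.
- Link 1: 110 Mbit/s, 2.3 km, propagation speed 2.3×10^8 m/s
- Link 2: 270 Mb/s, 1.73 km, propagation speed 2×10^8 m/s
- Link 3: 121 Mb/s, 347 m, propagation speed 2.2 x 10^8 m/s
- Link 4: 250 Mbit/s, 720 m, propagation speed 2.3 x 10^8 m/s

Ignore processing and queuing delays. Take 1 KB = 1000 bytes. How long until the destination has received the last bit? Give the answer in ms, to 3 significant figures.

L = 52800 bits.
Transmission delays (L/R per hop): 0.48, 0.195556, 0.436364, 0.2112 ms; sum = 1.32312 ms.
Propagation delays (d/s per hop): 0.01, 0.00865, 0.00157727, 0.00313043 ms; sum = 0.0233577 ms.
End-to-end = 1.35 ms.

1.35 ms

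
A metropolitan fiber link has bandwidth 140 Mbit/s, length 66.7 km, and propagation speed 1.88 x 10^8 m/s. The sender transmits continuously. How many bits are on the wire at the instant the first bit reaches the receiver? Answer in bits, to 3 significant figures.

Propagation delay = 66700 / 188000000 = 0.000354787 s.
BDP = R × t_prop = 140000000 × 0.000354787 = 49670.2 bits.

49700 bits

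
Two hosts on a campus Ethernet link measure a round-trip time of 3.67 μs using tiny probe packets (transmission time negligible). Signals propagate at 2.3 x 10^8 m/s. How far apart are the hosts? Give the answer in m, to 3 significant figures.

One-way propagation = RTT/2 = 1.835 μs.
d = s × t = 2.3e+08 × 1.835e-06 = 422 m.

422 m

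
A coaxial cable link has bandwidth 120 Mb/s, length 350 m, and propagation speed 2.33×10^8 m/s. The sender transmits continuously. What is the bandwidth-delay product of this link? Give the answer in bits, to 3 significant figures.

Propagation delay = 350 / 233000000 = 1.50215e-06 s.
BDP = R × t_prop = 120000000 × 1.50215e-06 = 180.258 bits.

180 bits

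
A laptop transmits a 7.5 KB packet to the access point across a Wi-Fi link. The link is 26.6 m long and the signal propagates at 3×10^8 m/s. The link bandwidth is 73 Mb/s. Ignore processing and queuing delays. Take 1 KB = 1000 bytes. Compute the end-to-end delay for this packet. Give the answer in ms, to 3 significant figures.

0.822 ms

L = 60000 bits.
Transmission delay = L/R = 60000 / 73000000 = 0.821918 ms.
Propagation delay = d/s = 26.6 m / 300000000 m/s = 8.86667e-05 ms.
Total = 0.822 ms.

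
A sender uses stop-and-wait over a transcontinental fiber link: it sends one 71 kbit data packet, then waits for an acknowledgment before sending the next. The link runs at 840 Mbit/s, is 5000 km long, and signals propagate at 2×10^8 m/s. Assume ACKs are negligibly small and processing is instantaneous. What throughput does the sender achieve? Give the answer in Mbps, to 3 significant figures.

1.42 Mbps

t_tx = L/R = 71000/840000000 = 8.45238e-05 s.
t_prop = 5000000/200000000 = 0.025 s; RTT = 0.05 s.
Cycle = t_tx + RTT = 0.0500845 s.
Throughput = L / cycle = 71000 / 0.0500845 = 1.42 Mbps.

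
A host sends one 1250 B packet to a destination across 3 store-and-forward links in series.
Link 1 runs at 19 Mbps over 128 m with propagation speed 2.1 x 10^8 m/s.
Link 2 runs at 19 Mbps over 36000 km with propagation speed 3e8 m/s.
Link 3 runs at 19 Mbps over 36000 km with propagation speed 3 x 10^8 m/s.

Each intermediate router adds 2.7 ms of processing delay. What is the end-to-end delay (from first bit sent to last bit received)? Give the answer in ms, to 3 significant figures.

247 ms

L = 1250 × 8 = 10000 bits.
Transmission delay per hop = L/R = 10000/19000000 = 0.526316 ms; 3 hops → 1.57895 ms.
Propagation delays (d/s per hop): 0.000609524, 120, 120 ms; sum = 240.001 ms.
Processing at 2 router(s): 2 × 2.7 ms = 5.4 ms.
End-to-end = 247 ms.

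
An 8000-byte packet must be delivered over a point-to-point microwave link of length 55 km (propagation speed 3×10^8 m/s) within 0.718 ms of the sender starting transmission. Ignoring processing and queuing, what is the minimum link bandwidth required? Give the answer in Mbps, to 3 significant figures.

L = 64000 bits.
Propagation delay = 55000 / 300000000 = 0.183333 ms.
Transmission budget = 0.718 − 0.183333 = 0.534667 ms.
R ≥ L / t_tx = 64000 bits / 0.000534667 s = 120 Mbps.

120 Mbps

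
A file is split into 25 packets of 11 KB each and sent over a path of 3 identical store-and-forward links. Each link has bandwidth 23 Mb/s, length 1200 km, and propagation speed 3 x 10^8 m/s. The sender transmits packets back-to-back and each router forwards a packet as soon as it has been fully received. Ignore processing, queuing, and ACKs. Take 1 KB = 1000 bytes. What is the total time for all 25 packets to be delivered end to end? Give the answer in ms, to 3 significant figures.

Per-hop transmission t_tx = L/R = 88000/23000000 = 3.82609 ms.
Per-hop propagation t_prop = 1200000/300000000 = 4 ms.
Pipeline fill: first packet needs 3·t_tx to clear all hops; remaining 24 packets each add one t_tx.
Total = (3+25-1)·t_tx + 3·t_prop = 27·3.82609 + 3·4 = 115 ms.

115 ms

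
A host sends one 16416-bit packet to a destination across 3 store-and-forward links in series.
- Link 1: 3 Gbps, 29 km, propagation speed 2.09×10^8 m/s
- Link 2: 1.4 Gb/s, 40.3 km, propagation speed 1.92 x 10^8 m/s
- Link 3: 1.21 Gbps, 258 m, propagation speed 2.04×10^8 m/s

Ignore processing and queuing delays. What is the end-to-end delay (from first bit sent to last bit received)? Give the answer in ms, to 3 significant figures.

Transmission delays (L/R per hop): 0.005472, 0.0117257, 0.0135669 ms; sum = 0.0307647 ms.
Propagation delays (d/s per hop): 0.138756, 0.209896, 0.00126471 ms; sum = 0.349917 ms.
End-to-end = 0.381 ms.

0.381 ms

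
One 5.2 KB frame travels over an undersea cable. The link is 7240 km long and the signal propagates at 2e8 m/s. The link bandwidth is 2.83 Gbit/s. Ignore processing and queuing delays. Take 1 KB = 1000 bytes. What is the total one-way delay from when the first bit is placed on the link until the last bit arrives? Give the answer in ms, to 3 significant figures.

L = 41600 bits.
Transmission delay = L/R = 41600 / 2830000000 = 0.0146996 ms.
Propagation delay = d/s = 7240000 m / 200000000 m/s = 36.2 ms.
Total = 36.2 ms.

36.2 ms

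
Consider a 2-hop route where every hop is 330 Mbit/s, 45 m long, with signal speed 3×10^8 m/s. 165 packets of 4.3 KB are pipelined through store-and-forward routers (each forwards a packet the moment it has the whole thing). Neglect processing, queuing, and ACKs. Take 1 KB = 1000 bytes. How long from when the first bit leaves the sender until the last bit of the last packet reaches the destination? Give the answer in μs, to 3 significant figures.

Per-hop transmission t_tx = L/R = 34400/330000000 = 104.242 μs.
Per-hop propagation t_prop = 45/300000000 = 0.15 μs.
Pipeline fill: first packet needs 2·t_tx to clear all hops; remaining 164 packets each add one t_tx.
Total = (2+165-1)·t_tx + 2·t_prop = 166·104.242 + 2·0.15 = 17300 μs.

17300 μs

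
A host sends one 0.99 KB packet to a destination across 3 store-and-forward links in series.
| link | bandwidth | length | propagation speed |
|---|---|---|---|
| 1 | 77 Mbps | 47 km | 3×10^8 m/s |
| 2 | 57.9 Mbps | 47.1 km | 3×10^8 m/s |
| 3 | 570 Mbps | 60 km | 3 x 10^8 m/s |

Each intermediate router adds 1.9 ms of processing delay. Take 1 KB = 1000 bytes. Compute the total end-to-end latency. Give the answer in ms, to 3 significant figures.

4.57 ms

L = 7920 bits.
Transmission delays (L/R per hop): 0.102857, 0.136788, 0.0138947 ms; sum = 0.253539 ms.
Propagation delays (d/s per hop): 0.156667, 0.157, 0.2 ms; sum = 0.513667 ms.
Processing at 2 router(s): 2 × 1.9 ms = 3.8 ms.
End-to-end = 4.57 ms.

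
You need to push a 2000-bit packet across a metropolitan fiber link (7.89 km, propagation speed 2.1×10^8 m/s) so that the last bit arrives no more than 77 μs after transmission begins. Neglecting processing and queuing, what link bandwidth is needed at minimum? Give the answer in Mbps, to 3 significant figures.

50.7 Mbps

Propagation delay = 7890 / 210000000 = 37.5714 μs.
Transmission budget = 77 − 37.5714 = 39.4286 μs.
R ≥ L / t_tx = 2000 bits / 3.94286e-05 s = 50.7 Mbps.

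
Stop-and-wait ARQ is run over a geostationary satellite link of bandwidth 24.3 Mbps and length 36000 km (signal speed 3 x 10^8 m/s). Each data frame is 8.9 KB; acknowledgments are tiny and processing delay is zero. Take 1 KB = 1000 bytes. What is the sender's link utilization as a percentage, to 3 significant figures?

1.21 %

t_tx = L/R = 71200/24300000 = 0.00293004 s.
t_prop = 36000000/300000000 = 0.12 s; RTT = 0.24 s.
Cycle = t_tx + RTT = 0.24293 s.
Utilization = t_tx / cycle = 0.00293004/0.24293 = 1.21 %.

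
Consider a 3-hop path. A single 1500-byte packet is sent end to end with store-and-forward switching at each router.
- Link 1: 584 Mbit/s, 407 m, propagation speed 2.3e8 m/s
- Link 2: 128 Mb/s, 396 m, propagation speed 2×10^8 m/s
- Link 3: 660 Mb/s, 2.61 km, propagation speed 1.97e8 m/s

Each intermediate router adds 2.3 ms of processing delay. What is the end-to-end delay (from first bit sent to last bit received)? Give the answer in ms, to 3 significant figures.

L = 1500 × 8 = 12000 bits.
Transmission delays (L/R per hop): 0.0205479, 0.09375, 0.0181818 ms; sum = 0.13248 ms.
Propagation delays (d/s per hop): 0.00176957, 0.00198, 0.0132487 ms; sum = 0.0169983 ms.
Processing at 2 router(s): 2 × 2.3 ms = 4.6 ms.
End-to-end = 4.75 ms.

4.75 ms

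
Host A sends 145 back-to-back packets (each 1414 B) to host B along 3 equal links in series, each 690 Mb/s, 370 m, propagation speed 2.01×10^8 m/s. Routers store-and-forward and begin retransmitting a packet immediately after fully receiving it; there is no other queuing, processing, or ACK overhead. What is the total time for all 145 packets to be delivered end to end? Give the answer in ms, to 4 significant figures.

Per-hop transmission t_tx = L/R = 11312/690000000 = 0.0163942 ms.
Per-hop propagation t_prop = 370/2.01e+08 = 0.0018408 ms.
Pipeline fill: first packet needs 3·t_tx to clear all hops; remaining 144 packets each add one t_tx.
Total = (3+145-1)·t_tx + 3·t_prop = 147·0.0163942 + 3·0.0018408 = 2.415 ms.

2.415 ms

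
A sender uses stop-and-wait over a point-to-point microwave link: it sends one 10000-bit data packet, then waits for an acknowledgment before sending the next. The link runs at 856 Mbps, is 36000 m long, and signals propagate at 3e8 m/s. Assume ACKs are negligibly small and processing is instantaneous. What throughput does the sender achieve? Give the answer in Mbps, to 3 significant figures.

t_tx = L/R = 10000/856000000 = 1.16822e-05 s.
t_prop = 36000/300000000 = 0.00012 s; RTT = 0.00024 s.
Cycle = t_tx + RTT = 0.000251682 s.
Throughput = L / cycle = 10000 / 0.000251682 = 39.7 Mbps.

39.7 Mbps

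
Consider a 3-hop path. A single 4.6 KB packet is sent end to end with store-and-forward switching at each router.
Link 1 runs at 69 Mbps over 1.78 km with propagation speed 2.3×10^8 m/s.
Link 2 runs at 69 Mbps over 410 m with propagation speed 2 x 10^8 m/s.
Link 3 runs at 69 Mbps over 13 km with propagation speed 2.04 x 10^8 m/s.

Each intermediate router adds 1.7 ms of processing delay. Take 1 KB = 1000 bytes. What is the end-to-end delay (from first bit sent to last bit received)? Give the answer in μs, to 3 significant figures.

5070 μs

L = 36800 bits.
Transmission delay per hop = L/R = 36800/69000000 = 533.333 μs; 3 hops → 1600 μs.
Propagation delays (d/s per hop): 7.73913, 2.05, 63.7255 μs; sum = 73.5146 μs.
Processing at 2 router(s): 2 × 1.7 ms = 3400 μs.
End-to-end = 5070 μs.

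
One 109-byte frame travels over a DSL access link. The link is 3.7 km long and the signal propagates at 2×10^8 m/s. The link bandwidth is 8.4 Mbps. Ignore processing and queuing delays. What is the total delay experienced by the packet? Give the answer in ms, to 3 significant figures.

L = 109 × 8 = 872 bits.
Transmission delay = L/R = 872 / 8400000 = 0.10381 ms.
Propagation delay = d/s = 3700 m / 200000000 m/s = 0.0185 ms.
Total = 0.122 ms.

0.122 ms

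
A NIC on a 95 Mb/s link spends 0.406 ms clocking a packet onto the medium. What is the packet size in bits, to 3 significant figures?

38600 bits

L = R × t_tx = 95000000 b/s × 0.000406 s = 38570 bits.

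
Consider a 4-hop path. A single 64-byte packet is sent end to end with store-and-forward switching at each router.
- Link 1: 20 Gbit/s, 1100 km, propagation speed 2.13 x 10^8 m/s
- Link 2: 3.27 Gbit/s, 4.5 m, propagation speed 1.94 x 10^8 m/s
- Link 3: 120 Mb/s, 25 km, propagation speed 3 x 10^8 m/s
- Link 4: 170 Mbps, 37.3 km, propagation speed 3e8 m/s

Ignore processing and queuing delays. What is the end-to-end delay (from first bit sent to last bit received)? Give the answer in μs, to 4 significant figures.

5379 μs

L = 64 × 8 = 512 bits.
Transmission delays (L/R per hop): 0.0256, 0.156575, 4.26667, 3.01176 μs; sum = 7.46061 μs.
Propagation delays (d/s per hop): 5164.32, 0.0231959, 83.3333, 124.333 μs; sum = 5372.01 μs.
End-to-end = 5379 μs.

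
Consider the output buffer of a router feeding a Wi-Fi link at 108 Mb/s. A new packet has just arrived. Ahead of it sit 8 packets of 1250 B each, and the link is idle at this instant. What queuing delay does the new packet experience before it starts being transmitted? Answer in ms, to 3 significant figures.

Each queued packet: L/R = 10000/108000000 = 0.0925926 ms.
8 queued → 0.740741 ms.
Queuing delay = 0.741 ms.

0.741 ms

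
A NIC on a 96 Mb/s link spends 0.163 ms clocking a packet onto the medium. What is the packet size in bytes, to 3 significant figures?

L = R × t_tx = 96000000 b/s × 0.000163 s = 15648 bits.
In bytes: 15648 / 8 = 1960 bytes.

1960 bytes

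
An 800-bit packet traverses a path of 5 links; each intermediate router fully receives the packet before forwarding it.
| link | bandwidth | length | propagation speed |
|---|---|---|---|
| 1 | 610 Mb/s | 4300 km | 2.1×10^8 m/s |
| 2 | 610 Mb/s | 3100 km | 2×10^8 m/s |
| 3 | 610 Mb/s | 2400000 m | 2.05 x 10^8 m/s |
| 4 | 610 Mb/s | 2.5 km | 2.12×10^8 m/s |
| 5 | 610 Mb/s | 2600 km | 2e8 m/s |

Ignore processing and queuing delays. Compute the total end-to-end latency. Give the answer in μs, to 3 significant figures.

Transmission delay per hop = L/R = 800/610000000 = 1.31148 μs; 5 hops → 6.55738 μs.
Propagation delays (d/s per hop): 20476.2, 15500, 11707.3, 11.7925, 13000 μs; sum = 60695.3 μs.
End-to-end = 60700 μs.

60700 μs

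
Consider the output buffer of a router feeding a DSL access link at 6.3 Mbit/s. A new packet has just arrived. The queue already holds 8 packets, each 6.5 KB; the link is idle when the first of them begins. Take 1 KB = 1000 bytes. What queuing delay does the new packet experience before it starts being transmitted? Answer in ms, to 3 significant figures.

66.0 ms

Each queued packet: L/R = 52000/6300000 = 8.25397 ms.
8 queued → 66.0317 ms.
Queuing delay = 66.0 ms.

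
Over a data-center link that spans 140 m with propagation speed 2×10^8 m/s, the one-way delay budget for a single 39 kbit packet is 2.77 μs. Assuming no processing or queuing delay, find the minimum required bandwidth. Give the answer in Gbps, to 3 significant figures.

18.8 Gbps

Propagation delay = 140 / 200000000 = 0.7 μs.
Transmission budget = 2.77 − 0.7 = 2.07 μs.
R ≥ L / t_tx = 39000 bits / 2.07e-06 s = 18.8 Gbps.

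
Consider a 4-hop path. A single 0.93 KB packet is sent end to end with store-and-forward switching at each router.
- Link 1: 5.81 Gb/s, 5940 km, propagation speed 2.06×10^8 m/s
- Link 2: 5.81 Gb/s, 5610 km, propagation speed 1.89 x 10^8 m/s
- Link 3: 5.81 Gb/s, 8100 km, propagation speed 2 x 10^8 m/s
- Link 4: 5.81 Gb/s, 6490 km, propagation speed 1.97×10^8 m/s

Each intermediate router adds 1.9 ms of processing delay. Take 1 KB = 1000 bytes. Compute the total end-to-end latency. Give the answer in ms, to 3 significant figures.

L = 7440 bits.
Transmission delay per hop = L/R = 7440/5810000000 = 0.00128055 ms; 4 hops → 0.0051222 ms.
Propagation delays (d/s per hop): 28.835, 29.6825, 40.5, 32.9442 ms; sum = 131.962 ms.
Processing at 3 router(s): 3 × 1.9 ms = 5.7 ms.
End-to-end = 138 ms.

138 ms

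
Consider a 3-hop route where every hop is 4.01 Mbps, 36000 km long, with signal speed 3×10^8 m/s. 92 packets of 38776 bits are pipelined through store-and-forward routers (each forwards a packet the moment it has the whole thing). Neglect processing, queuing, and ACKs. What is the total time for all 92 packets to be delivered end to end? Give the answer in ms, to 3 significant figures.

1270 ms

Per-hop transmission t_tx = L/R = 38776/4010000 = 9.66983 ms.
Per-hop propagation t_prop = 36000000/300000000 = 120 ms.
Pipeline fill: first packet needs 3·t_tx to clear all hops; remaining 91 packets each add one t_tx.
Total = (3+92-1)·t_tx + 3·t_prop = 94·9.66983 + 3·120 = 1270 ms.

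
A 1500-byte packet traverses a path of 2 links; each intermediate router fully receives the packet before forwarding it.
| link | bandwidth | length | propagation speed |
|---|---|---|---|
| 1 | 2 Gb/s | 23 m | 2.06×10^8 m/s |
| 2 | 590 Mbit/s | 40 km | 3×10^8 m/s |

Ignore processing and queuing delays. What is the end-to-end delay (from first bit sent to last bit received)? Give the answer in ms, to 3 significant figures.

0.160 ms

L = 1500 × 8 = 12000 bits.
Transmission delays (L/R per hop): 0.006, 0.020339 ms; sum = 0.026339 ms.
Propagation delays (d/s per hop): 0.00011165, 0.133333 ms; sum = 0.133445 ms.
End-to-end = 0.160 ms.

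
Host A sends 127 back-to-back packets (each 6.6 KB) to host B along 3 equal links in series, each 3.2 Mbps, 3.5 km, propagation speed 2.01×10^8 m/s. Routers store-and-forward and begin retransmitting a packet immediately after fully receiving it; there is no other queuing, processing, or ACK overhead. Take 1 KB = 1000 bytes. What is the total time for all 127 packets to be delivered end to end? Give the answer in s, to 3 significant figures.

2.13 s

Per-hop transmission t_tx = L/R = 52800/3200000 = 0.0165 s.
Per-hop propagation t_prop = 3500/2.01e+08 = 1.74129e-05 s.
Pipeline fill: first packet needs 3·t_tx to clear all hops; remaining 126 packets each add one t_tx.
Total = (3+127-1)·t_tx + 3·t_prop = 129·0.0165 + 3·1.74129e-05 = 2.13 s.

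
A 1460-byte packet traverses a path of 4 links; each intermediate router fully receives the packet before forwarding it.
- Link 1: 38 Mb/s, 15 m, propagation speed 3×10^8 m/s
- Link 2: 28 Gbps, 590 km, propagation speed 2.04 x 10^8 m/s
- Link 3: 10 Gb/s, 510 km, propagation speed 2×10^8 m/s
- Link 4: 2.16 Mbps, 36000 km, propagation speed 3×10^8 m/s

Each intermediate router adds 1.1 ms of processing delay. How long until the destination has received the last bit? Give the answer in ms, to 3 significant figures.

134 ms

L = 1460 × 8 = 11680 bits.
Transmission delays (L/R per hop): 0.307368, 0.000417143, 0.001168, 5.40741 ms; sum = 5.71636 ms.
Propagation delays (d/s per hop): 5e-05, 2.89216, 2.55, 120 ms; sum = 125.442 ms.
Processing at 3 router(s): 3 × 1.1 ms = 3.3 ms.
End-to-end = 134 ms.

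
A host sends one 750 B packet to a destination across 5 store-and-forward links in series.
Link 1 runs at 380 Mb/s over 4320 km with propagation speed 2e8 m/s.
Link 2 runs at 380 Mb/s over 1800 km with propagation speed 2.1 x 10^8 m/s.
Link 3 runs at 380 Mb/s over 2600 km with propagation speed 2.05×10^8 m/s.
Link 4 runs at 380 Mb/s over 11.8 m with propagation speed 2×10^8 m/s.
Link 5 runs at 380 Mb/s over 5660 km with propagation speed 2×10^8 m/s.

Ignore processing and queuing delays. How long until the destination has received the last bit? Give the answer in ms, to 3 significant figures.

71.2 ms

L = 750 × 8 = 6000 bits.
Transmission delay per hop = L/R = 6000/380000000 = 0.0157895 ms; 5 hops → 0.0789474 ms.
Propagation delays (d/s per hop): 21.6, 8.57143, 12.6829, 5.9e-05, 28.3 ms; sum = 71.1544 ms.
End-to-end = 71.2 ms.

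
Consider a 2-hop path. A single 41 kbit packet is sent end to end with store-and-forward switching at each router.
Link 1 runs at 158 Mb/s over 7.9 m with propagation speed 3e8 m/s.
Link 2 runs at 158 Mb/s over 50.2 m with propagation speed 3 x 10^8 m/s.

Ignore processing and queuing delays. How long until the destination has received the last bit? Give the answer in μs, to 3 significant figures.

519 μs

L = 41000 bits.
Transmission delay per hop = L/R = 41000/158000000 = 259.494 μs; 2 hops → 518.987 μs.
Propagation delays (d/s per hop): 0.0263333, 0.167333 μs; sum = 0.193667 μs.
End-to-end = 519 μs.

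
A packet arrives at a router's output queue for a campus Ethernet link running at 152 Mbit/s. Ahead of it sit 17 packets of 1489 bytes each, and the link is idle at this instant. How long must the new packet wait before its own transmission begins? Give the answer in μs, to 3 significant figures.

Each queued packet: L/R = 11912/152000000 = 78.3684 μs.
17 queued → 1332.26 μs.
Queuing delay = 1330 μs.

1330 μs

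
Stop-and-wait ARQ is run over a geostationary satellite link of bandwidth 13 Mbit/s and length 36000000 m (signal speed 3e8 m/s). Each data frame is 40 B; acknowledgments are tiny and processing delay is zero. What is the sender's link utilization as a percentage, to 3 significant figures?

0.0103 %

t_tx = L/R = 320/13000000 = 2.46154e-05 s.
t_prop = 36000000/300000000 = 0.12 s; RTT = 0.24 s.
Cycle = t_tx + RTT = 0.240025 s.
Utilization = t_tx / cycle = 2.46154e-05/0.240025 = 0.0103 %.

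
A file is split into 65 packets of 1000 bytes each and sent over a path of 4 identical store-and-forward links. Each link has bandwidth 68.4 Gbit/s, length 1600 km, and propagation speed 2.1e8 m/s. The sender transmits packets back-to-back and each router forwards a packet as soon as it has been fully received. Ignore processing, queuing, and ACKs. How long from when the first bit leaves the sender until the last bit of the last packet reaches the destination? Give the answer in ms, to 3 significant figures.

30.5 ms

Per-hop transmission t_tx = L/R = 8000/6.84e+10 = 0.000116959 ms.
Per-hop propagation t_prop = 1600000/210000000 = 7.61905 ms.
Pipeline fill: first packet needs 4·t_tx to clear all hops; remaining 64 packets each add one t_tx.
Total = (4+65-1)·t_tx + 4·t_prop = 68·0.000116959 + 4·7.61905 = 30.5 ms.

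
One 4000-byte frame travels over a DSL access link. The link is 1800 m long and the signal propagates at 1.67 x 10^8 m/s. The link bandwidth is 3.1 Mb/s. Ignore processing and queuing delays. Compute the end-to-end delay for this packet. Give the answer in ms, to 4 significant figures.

10.33 ms

L = 4000 × 8 = 32000 bits.
Transmission delay = L/R = 32000 / 3100000 = 10.3226 ms.
Propagation delay = d/s = 1800 m / 167000000 m/s = 0.0107784 ms.
Total = 10.33 ms.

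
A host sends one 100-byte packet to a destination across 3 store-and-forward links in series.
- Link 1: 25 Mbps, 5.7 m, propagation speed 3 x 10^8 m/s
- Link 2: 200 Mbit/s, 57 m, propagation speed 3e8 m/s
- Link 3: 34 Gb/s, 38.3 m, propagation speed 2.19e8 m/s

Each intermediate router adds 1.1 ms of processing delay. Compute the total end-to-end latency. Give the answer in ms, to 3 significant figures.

2.24 ms

L = 100 × 8 = 800 bits.
Transmission delays (L/R per hop): 0.032, 0.004, 2.35294e-05 ms; sum = 0.0360235 ms.
Propagation delays (d/s per hop): 1.9e-05, 0.00019, 0.000174886 ms; sum = 0.000383886 ms.
Processing at 2 router(s): 2 × 1.1 ms = 2.2 ms.
End-to-end = 2.24 ms.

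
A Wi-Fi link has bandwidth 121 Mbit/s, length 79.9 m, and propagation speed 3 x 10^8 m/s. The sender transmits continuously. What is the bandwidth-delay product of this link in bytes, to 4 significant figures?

4.028 bytes

Propagation delay = 79.9 / 300000000 = 2.66333e-07 s.
BDP = R × t_prop = 121000000 × 2.66333e-07 = 32.2263 bits.
In bytes: 32.2263/8 = 4.028 bytes.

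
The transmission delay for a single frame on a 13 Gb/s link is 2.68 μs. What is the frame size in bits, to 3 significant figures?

34800 bits

L = R × t_tx = 13000000000 b/s × 2.68e-06 s = 34840 bits.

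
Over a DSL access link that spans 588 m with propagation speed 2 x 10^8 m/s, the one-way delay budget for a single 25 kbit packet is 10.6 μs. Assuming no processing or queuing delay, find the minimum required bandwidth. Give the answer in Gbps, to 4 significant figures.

3.264 Gbps

Propagation delay = 588 / 200000000 = 2.94 μs.
Transmission budget = 10.6 − 2.94 = 7.66 μs.
R ≥ L / t_tx = 25000 bits / 7.66e-06 s = 3.264 Gbps.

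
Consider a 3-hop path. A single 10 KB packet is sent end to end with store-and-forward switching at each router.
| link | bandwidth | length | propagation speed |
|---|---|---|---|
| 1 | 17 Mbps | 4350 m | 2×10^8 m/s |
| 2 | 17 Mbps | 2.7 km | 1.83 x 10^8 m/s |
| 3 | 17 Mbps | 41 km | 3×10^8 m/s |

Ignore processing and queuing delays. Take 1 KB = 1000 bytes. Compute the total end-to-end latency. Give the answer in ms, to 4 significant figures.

14.29 ms

L = 80000 bits.
Transmission delay per hop = L/R = 80000/17000000 = 4.70588 ms; 3 hops → 14.1176 ms.
Propagation delays (d/s per hop): 0.02175, 0.0147541, 0.136667 ms; sum = 0.173171 ms.
End-to-end = 14.29 ms.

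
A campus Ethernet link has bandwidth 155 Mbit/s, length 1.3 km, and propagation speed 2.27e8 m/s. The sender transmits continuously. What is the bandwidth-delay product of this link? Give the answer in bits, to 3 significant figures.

888 bits

Propagation delay = 1300 / 227000000 = 5.72687e-06 s.
BDP = R × t_prop = 155000000 × 5.72687e-06 = 887.665 bits.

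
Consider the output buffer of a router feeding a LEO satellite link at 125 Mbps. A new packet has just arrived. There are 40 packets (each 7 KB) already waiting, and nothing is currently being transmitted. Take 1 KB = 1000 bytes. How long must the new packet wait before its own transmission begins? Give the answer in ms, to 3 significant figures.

Each queued packet: L/R = 56000/125000000 = 0.448 ms.
40 queued → 17.92 ms.
Queuing delay = 17.9 ms.

17.9 ms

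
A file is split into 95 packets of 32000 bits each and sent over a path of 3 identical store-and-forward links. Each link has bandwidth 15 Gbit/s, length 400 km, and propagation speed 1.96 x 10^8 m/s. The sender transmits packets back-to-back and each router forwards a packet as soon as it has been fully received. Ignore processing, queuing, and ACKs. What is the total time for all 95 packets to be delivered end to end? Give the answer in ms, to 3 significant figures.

6.33 ms

Per-hop transmission t_tx = L/R = 32000/15000000000 = 0.00213333 ms.
Per-hop propagation t_prop = 400000/196000000 = 2.04082 ms.
Pipeline fill: first packet needs 3·t_tx to clear all hops; remaining 94 packets each add one t_tx.
Total = (3+95-1)·t_tx + 3·t_prop = 97·0.00213333 + 3·2.04082 = 6.33 ms.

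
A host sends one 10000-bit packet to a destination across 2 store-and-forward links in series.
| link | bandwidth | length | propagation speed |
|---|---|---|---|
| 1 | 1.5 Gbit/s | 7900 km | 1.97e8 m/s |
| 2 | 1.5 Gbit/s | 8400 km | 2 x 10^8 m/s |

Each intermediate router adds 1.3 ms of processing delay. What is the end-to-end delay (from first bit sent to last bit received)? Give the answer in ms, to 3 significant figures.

Transmission delay per hop = L/R = 10000/1500000000 = 0.00666667 ms; 2 hops → 0.0133333 ms.
Propagation delays (d/s per hop): 40.1015, 42 ms; sum = 82.1015 ms.
Processing at 1 router(s): 1 × 1.3 ms = 1.3 ms.
End-to-end = 83.4 ms.

83.4 ms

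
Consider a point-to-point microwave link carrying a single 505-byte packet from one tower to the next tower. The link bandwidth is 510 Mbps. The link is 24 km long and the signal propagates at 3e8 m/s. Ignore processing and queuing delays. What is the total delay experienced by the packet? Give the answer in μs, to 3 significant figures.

87.9 μs

L = 505 × 8 = 4040 bits.
Transmission delay = L/R = 4040 / 510000000 = 7.92157 μs.
Propagation delay = d/s = 24000 m / 300000000 m/s = 80 μs.
Total = 87.9 μs.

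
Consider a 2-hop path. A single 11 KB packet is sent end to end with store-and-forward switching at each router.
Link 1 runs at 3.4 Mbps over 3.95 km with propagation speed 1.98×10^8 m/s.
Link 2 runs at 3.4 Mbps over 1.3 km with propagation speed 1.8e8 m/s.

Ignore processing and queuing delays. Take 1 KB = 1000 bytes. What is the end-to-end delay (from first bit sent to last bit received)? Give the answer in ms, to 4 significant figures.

51.79 ms

L = 88000 bits.
Transmission delay per hop = L/R = 88000/3400000 = 25.8824 ms; 2 hops → 51.7647 ms.
Propagation delays (d/s per hop): 0.0199495, 0.00722222 ms; sum = 0.0271717 ms.
End-to-end = 51.79 ms.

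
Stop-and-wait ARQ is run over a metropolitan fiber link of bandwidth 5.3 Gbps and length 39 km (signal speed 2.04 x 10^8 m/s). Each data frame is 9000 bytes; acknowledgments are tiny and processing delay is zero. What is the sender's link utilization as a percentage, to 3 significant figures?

t_tx = L/R = 72000/5300000000 = 1.35849e-05 s.
t_prop = 39000/204000000 = 0.000191176 s; RTT = 0.000382353 s.
Cycle = t_tx + RTT = 0.000395938 s.
Utilization = t_tx / cycle = 1.35849e-05/0.000395938 = 3.43 %.

3.43 %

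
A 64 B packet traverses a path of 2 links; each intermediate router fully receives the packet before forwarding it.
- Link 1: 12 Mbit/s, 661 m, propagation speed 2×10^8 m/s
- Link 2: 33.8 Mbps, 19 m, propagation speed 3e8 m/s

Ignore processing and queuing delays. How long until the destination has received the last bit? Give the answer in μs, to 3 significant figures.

61.2 μs

L = 64 × 8 = 512 bits.
Transmission delays (L/R per hop): 42.6667, 15.1479 μs; sum = 57.8146 μs.
Propagation delays (d/s per hop): 3.305, 0.0633333 μs; sum = 3.36833 μs.
End-to-end = 61.2 μs.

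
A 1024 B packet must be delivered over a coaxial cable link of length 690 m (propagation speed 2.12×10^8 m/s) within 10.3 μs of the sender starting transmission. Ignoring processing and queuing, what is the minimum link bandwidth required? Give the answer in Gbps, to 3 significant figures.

L = 8192 bits.
Propagation delay = 690 / 212000000 = 3.25472 μs.
Transmission budget = 10.3 − 3.25472 = 7.04528 μs.
R ≥ L / t_tx = 8192 bits / 7.04528e-06 s = 1.16 Gbps.

1.16 Gbps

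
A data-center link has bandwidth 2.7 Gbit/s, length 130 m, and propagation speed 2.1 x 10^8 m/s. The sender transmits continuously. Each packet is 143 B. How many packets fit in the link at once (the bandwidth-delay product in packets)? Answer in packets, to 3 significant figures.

Propagation delay = 130 / 210000000 = 6.19048e-07 s.
BDP = R × t_prop = 2700000000 × 6.19048e-07 = 1671.43 bits.
In packets of 1144 bits: 1.46 packets.

1.46 packets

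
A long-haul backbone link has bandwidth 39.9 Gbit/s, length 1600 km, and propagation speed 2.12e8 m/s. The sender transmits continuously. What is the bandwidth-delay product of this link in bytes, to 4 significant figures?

37640000 bytes

Propagation delay = 1600000 / 212000000 = 0.00754717 s.
BDP = R × t_prop = 39900000000 × 0.00754717 = 301132000 bits.
In bytes: 301132000/8 = 37640000 bytes.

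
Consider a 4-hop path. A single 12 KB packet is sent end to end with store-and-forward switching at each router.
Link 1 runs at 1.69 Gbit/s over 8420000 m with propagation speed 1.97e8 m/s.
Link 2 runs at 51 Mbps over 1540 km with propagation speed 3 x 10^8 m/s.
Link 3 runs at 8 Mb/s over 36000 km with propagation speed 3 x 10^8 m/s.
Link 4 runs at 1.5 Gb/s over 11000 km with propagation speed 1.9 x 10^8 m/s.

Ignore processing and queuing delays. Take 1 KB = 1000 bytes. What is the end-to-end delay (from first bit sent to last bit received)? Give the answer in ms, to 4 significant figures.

239.8 ms

L = 96000 bits.
Transmission delays (L/R per hop): 0.0568047, 1.88235, 12, 0.064 ms; sum = 14.0032 ms.
Propagation delays (d/s per hop): 42.7411, 5.13333, 120, 57.8947 ms; sum = 225.769 ms.
End-to-end = 239.8 ms.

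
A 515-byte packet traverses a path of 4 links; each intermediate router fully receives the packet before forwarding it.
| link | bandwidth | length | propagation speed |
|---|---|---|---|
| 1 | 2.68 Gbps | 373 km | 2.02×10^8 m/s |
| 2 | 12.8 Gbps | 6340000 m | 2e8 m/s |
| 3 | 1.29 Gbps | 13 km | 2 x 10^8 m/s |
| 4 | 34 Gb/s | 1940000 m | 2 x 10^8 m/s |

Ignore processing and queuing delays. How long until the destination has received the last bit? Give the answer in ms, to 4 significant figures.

43.32 ms

L = 515 × 8 = 4120 bits.
Transmission delays (L/R per hop): 0.00153731, 0.000321875, 0.0031938, 0.000121176 ms; sum = 0.00517416 ms.
Propagation delays (d/s per hop): 1.84653, 31.7, 0.065, 9.7 ms; sum = 43.3115 ms.
End-to-end = 43.32 ms.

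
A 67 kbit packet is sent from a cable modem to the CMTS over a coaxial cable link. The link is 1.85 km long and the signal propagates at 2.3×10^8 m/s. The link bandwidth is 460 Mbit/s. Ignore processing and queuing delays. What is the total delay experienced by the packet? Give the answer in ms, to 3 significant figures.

L = 67000 bits.
Transmission delay = L/R = 67000 / 460000000 = 0.145652 ms.
Propagation delay = d/s = 1850 m / 2.3e+08 m/s = 0.00804348 ms.
Total = 0.154 ms.

0.154 ms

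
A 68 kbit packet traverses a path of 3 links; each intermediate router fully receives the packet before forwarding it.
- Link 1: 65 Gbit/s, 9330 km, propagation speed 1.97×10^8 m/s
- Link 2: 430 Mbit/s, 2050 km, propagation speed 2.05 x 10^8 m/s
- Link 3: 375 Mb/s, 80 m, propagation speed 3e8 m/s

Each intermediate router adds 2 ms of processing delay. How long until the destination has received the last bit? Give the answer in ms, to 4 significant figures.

L = 68000 bits.
Transmission delays (L/R per hop): 0.00104615, 0.15814, 0.181333 ms; sum = 0.340519 ms.
Propagation delays (d/s per hop): 47.3604, 10, 0.000266667 ms; sum = 57.3607 ms.
Processing at 2 router(s): 2 × 2 ms = 4 ms.
End-to-end = 61.70 ms.

61.70 ms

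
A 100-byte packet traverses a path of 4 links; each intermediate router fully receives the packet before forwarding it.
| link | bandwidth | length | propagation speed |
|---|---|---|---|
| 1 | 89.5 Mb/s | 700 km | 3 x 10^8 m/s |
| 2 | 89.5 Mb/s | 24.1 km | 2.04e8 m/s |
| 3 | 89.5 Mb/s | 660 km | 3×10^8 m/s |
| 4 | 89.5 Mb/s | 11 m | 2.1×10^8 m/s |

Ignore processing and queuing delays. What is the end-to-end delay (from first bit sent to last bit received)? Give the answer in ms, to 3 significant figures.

4.69 ms

L = 100 × 8 = 800 bits.
Transmission delay per hop = L/R = 800/89500000 = 0.00893855 ms; 4 hops → 0.0357542 ms.
Propagation delays (d/s per hop): 2.33333, 0.118137, 2.2, 5.2381e-05 ms; sum = 4.65152 ms.
End-to-end = 4.69 ms.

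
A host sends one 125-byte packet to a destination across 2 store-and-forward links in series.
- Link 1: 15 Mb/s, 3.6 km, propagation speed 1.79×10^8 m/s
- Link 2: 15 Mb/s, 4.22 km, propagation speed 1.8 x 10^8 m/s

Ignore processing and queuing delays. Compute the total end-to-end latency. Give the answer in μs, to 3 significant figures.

177 μs

L = 125 × 8 = 1000 bits.
Transmission delay per hop = L/R = 1000/15000000 = 66.6667 μs; 2 hops → 133.333 μs.
Propagation delays (d/s per hop): 20.1117, 23.4444 μs; sum = 43.5562 μs.
End-to-end = 177 μs.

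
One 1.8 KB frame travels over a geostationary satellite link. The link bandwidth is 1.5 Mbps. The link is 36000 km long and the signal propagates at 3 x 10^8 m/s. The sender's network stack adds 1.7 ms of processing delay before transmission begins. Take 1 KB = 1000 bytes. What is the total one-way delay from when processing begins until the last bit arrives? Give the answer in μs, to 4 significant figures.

131300 μs

L = 14400 bits.
Transmission delay = L/R = 14400 / 1500000 = 9600 μs.
Propagation delay = d/s = 36000000 m / 300000000 m/s = 120000 μs.
Plus processing delay 1.7 ms = 1700 μs.
Total = 131300 μs.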